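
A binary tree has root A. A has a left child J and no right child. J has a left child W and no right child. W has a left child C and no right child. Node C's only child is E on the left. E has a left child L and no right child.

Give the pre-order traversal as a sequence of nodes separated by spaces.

A J W C E L

Pre-order visits the node, then its left subtree, then its right subtree.
Visit A.
At A: go left to J.
  Visit J.
  At J: go left to W.
    Visit W.
    At W: go left to C.
      Visit C.
      At C: go left to E.
        Visit E.
        At E: go left to L.
          L is a leaf — visit L.
        At E: no right child.
      At C: no right child.
    At W: no right child.
  At J: no right child.
At A: no right child.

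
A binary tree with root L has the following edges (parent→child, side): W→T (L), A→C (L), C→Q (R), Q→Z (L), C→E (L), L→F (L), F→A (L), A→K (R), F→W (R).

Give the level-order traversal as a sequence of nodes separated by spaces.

L F A W C K T E Q Z

Level-order visits nodes level by level from the root, left to right within each level.
Level 0: L
Level 1: F
Level 2: A, W
Level 3: C, K, T
Level 4: E, Q
Level 5: Z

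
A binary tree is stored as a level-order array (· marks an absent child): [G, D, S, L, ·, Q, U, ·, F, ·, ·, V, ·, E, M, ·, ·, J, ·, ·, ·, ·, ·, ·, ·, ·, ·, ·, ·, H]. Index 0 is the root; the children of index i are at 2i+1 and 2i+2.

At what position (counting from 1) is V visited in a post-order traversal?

Post-order visits the left subtree, then the right subtree, then the node.
At G: go left to D.
  At D: go left to L.
    At L: no left child.
    At L: go right to F.
      At F: go left to J.
        J is a leaf — visit J.
      At F: no right child.
      Visit F.
    Visit L.
  At D: no right child.
  Visit D.
At G: go right to S.
  At S: go left to Q.
    At Q: go left to V.
      V is a leaf — visit V.
    At Q: no right child.
    Visit Q.
  At S: go right to U.
    At U: go left to E.
      E is a leaf — visit E.
    At U: go right to M.
      At M: go left to H.
        H is a leaf — visit H.
      At M: no right child.
      Visit M.
    Visit U.
  Visit S.
Visit G.
Full post-order sequence: J, F, L, D, V, Q, E, H, M, U, S, G.

5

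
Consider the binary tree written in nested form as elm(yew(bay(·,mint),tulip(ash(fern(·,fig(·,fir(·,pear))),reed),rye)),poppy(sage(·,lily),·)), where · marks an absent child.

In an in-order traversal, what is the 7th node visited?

In-order visits the left subtree, then the node, then the right subtree.
At elm: go left to yew.
  At yew: go left to bay.
    At bay: no left child.
    Visit bay.
    At bay: go right to mint.
      mint is a leaf — visit mint.
  Visit yew.
  At yew: go right to tulip.
    At tulip: go left to ash.
      At ash: go left to fern.
        At fern: no left child.
        Visit fern.
        At fern: go right to fig.
          At fig: no left child.
          Visit fig.
          At fig: go right to fir.
            At fir: no left child.
            Visit fir.
            At fir: go right to pear.
              pear is a leaf — visit pear.
      Visit ash.
      At ash: go right to reed.
        reed is a leaf — visit reed.
    Visit tulip.
    At tulip: go right to rye.
      rye is a leaf — visit rye.
Visit elm.
At elm: go right to poppy.
  At poppy: go left to sage.
    At sage: no left child.
    Visit sage.
    At sage: go right to lily.
      lily is a leaf — visit lily.
  Visit poppy.
  At poppy: no right child.
Full in-order sequence: bay, mint, yew, fern, fig, fir, pear, ash, reed, tulip, rye, elm, sage, lily, poppy.

pear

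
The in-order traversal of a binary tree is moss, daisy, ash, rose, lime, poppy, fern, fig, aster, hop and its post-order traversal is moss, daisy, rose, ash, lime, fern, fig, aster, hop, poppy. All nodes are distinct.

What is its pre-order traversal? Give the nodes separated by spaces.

poppy lime ash daisy moss rose hop aster fig fern

The last element of post-order is the root; it splits in-order into left and right subtrees.
Root poppy: left subtree has 5 nodes {moss, daisy, ash, rose, lime}, right has 4 {fern, fig, aster, hop}.
  Root lime: left subtree has 4 nodes {moss, daisy, ash, rose}, right has 0 { }.
    Root ash: left subtree has 2 nodes {moss, daisy}, right has 1 {rose}.
      Root daisy: left subtree has 1 node {moss}, right has 0 { }.
  Root hop: left subtree has 3 nodes {fern, fig, aster}, right has 0 { }.
    Root aster: left subtree has 2 nodes {fern, fig}, right has 0 { }.
      Root fig: left subtree has 1 node {fern}, right has 0 { }.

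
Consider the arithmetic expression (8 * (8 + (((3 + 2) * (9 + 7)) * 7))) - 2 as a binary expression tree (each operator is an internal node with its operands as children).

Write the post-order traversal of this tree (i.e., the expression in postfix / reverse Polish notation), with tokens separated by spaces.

8 8 3 2 + 9 7 + * 7 * + * 2 -

Post-order on an expression tree gives postfix notation: for each operator, emit left operand, right operand, then the operator.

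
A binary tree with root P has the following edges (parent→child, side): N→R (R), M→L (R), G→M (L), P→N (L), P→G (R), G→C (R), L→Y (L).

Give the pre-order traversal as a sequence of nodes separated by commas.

P, N, R, G, M, L, Y, C

Pre-order visits the node, then its left subtree, then its right subtree.
Visit P.
At P: go left to N.
  Visit N.
  At N: no left child.
  At N: go right to R.
    R is a leaf — visit R.
At P: go right to G.
  Visit G.
  At G: go left to M.
    Visit M.
    At M: no left child.
    At M: go right to L.
      Visit L.
      At L: go left to Y.
        Y is a leaf — visit Y.
      At L: no right child.
  At G: go right to C.
    C is a leaf — visit C.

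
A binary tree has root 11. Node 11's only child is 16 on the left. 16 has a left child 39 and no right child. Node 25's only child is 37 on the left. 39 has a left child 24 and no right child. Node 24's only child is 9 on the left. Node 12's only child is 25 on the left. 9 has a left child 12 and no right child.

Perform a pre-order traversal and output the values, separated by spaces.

Pre-order visits the node, then its left subtree, then its right subtree.
Visit 11.
At 11: go left to 16.
  Visit 16.
  At 16: go left to 39.
    Visit 39.
    At 39: go left to 24.
      Visit 24.
      At 24: go left to 9.
        Visit 9.
        At 9: go left to 12.
          Visit 12.
          At 12: go left to 25.
            Visit 25.
            At 25: go left to 37.
              37 is a leaf — visit 37.
            At 25: no right child.
          At 12: no right child.
        At 9: no right child.
      At 24: no right child.
    At 39: no right child.
  At 16: no right child.
At 11: no right child.

11 16 39 24 9 12 25 37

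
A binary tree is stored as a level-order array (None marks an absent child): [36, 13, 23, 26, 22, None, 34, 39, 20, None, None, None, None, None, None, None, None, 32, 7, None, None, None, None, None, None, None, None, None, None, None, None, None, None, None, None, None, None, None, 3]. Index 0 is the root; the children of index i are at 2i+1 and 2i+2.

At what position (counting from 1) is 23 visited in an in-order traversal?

In-order visits the left subtree, then the node, then the right subtree.
At 36: go left to 13.
  At 13: go left to 26.
    At 26: go left to 39.
      39 is a leaf — visit 39.
    Visit 26.
    At 26: go right to 20.
      At 20: go left to 32.
        32 is a leaf — visit 32.
      Visit 20.
      At 20: go right to 7.
        At 7: no left child.
        Visit 7.
        At 7: go right to 3.
          3 is a leaf — visit 3.
  Visit 13.
  At 13: go right to 22.
    22 is a leaf — visit 22.
Visit 36.
At 36: go right to 23.
  At 23: no left child.
  Visit 23.
  At 23: go right to 34.
    34 is a leaf — visit 34.
Full in-order sequence: 39, 26, 32, 20, 7, 3, 13, 22, 36, 23, 34.

10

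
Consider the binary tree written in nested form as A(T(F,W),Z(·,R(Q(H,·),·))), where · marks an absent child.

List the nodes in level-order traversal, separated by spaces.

A T Z F W R Q H

Level-order visits nodes level by level from the root, left to right within each level.
Level 0: A
Level 1: T, Z
Level 2: F, W, R
Level 3: Q
Level 4: H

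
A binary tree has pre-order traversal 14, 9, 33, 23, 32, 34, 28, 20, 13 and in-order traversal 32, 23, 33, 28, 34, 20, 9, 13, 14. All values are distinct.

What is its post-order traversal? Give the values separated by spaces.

32 23 28 20 34 33 13 9 14

The first element of pre-order is the root; it splits in-order into left and right subtrees.
Root 14: left subtree has 8 nodes {32, 23, 33, 28, 34, 20, 9, 13}, right has 0 { }.
  Root 9: left subtree has 6 nodes {32, 23, 33, 28, 34, 20}, right has 1 {13}.
    Root 33: left subtree has 2 nodes {32, 23}, right has 3 {28, 34, 20}.
      Root 23: left subtree has 1 node {32}, right has 0 { }.
      Root 34: left subtree has 1 node {28}, right has 1 {20}.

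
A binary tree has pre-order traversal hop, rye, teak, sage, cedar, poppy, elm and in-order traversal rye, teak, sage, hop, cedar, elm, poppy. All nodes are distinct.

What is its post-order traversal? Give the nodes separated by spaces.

The first element of pre-order is the root; it splits in-order into left and right subtrees.
Root hop: left subtree has 3 nodes {rye, teak, sage}, right has 3 {cedar, elm, poppy}.
  Root rye: left subtree has 0 nodes { }, right has 2 {teak, sage}.
    Root teak: left subtree has 0 nodes { }, right has 1 {sage}.
  Root cedar: left subtree has 0 nodes { }, right has 2 {elm, poppy}.
    Root poppy: left subtree has 1 node {elm}, right has 0 { }.

sage teak rye elm poppy cedar hop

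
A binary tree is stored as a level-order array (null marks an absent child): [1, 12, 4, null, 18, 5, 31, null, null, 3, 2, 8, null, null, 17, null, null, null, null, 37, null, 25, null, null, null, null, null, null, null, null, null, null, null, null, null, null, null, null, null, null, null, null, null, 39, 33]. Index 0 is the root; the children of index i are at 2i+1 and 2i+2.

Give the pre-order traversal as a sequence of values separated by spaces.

1 12 18 3 37 2 25 39 33 4 5 8 31 17

Pre-order visits the node, then its left subtree, then its right subtree.
Visit 1.
At 1: go left to 12.
  Visit 12.
  At 12: no left child.
  At 12: go right to 18.
    Visit 18.
    At 18: go left to 3.
      Visit 3.
      At 3: go left to 37.
        37 is a leaf — visit 37.
      At 3: no right child.
    At 18: go right to 2.
      Visit 2.
      At 2: go left to 25.
        Visit 25.
        At 25: go left to 39.
          39 is a leaf — visit 39.
        At 25: go right to 33.
          33 is a leaf — visit 33.
      At 2: no right child.
At 1: go right to 4.
  Visit 4.
  At 4: go left to 5.
    Visit 5.
    At 5: go left to 8.
      8 is a leaf — visit 8.
    At 5: no right child.
  At 4: go right to 31.
    Visit 31.
    At 31: no left child.
    At 31: go right to 17.
      17 is a leaf — visit 17.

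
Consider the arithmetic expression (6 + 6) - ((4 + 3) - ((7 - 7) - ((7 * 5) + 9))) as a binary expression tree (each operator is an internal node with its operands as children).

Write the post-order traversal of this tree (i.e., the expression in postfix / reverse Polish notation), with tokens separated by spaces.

6 6 + 4 3 + 7 7 - 7 5 * 9 + - - -

Post-order on an expression tree gives postfix notation: for each operator, emit left operand, right operand, then the operator.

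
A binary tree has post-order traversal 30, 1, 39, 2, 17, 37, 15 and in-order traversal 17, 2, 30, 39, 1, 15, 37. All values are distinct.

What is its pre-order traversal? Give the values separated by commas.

15, 17, 2, 39, 30, 1, 37

The last element of post-order is the root; it splits in-order into left and right subtrees.
Root 15: left subtree has 5 nodes {17, 2, 30, 39, 1}, right has 1 {37}.
  Root 17: left subtree has 0 nodes { }, right has 4 {2, 30, 39, 1}.
    Root 2: left subtree has 0 nodes { }, right has 3 {30, 39, 1}.
      Root 39: left subtree has 1 node {30}, right has 1 {1}.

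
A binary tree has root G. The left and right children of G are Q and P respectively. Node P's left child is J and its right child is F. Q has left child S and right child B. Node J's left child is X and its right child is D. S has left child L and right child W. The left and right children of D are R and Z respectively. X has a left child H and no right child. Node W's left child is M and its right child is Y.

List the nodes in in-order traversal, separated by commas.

L, S, M, W, Y, Q, B, G, H, X, J, R, D, Z, P, F

In-order visits the left subtree, then the node, then the right subtree.
At G: go left to Q.
  At Q: go left to S.
    At S: go left to L.
      L is a leaf — visit L.
    Visit S.
    At S: go right to W.
      At W: go left to M.
        M is a leaf — visit M.
      Visit W.
      At W: go right to Y.
        Y is a leaf — visit Y.
  Visit Q.
  At Q: go right to B.
    B is a leaf — visit B.
Visit G.
At G: go right to P.
  At P: go left to J.
    At J: go left to X.
      At X: go left to H.
        H is a leaf — visit H.
      Visit X.
      At X: no right child.
    Visit J.
    At J: go right to D.
      At D: go left to R.
        R is a leaf — visit R.
      Visit D.
      At D: go right to Z.
        Z is a leaf — visit Z.
  Visit P.
  At P: go right to F.
    F is a leaf — visit F.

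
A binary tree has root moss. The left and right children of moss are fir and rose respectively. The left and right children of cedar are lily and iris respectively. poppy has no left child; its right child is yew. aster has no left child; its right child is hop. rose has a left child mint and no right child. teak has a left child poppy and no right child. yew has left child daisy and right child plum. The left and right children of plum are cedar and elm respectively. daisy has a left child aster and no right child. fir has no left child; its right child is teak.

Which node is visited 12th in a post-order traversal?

fir

Post-order visits the left subtree, then the right subtree, then the node.
At moss: go left to fir.
  At fir: no left child.
  At fir: go right to teak.
    At teak: go left to poppy.
      At poppy: no left child.
      At poppy: go right to yew.
        At yew: go left to daisy.
          At daisy: go left to aster.
            At aster: no left child.
            At aster: go right to hop.
              hop is a leaf — visit hop.
            Visit aster.
          At daisy: no right child.
          Visit daisy.
        At yew: go right to plum.
          At plum: go left to cedar.
            At cedar: go left to lily.
              lily is a leaf — visit lily.
            At cedar: go right to iris.
              iris is a leaf — visit iris.
            Visit cedar.
          At plum: go right to elm.
            elm is a leaf — visit elm.
          Visit plum.
        Visit yew.
      Visit poppy.
    At teak: no right child.
    Visit teak.
  Visit fir.
At moss: go right to rose.
  At rose: go left to mint.
    mint is a leaf — visit mint.
  At rose: no right child.
  Visit rose.
Visit moss.
Full post-order sequence: hop, aster, daisy, lily, iris, cedar, elm, plum, yew, poppy, teak, fir, mint, rose, moss.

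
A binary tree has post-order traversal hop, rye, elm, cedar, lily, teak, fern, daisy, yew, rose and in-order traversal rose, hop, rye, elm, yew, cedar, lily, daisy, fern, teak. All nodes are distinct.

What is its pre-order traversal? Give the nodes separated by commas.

rose, yew, elm, rye, hop, daisy, lily, cedar, fern, teak

The last element of post-order is the root; it splits in-order into left and right subtrees.
Root rose: left subtree has 0 nodes { }, right has 9 {hop, rye, elm, yew, cedar, lily, daisy, fern, teak}.
  Root yew: left subtree has 3 nodes {hop, rye, elm}, right has 5 {cedar, lily, daisy, fern, teak}.
    Root elm: left subtree has 2 nodes {hop, rye}, right has 0 { }.
      Root rye: left subtree has 1 node {hop}, right has 0 { }.
    Root daisy: left subtree has 2 nodes {cedar, lily}, right has 2 {fern, teak}.
      Root lily: left subtree has 1 node {cedar}, right has 0 { }.
      Root fern: left subtree has 0 nodes { }, right has 1 {teak}.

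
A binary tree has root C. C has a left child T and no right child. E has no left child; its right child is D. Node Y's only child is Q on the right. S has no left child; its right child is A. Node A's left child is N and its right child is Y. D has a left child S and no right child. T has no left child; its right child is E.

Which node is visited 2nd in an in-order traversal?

E

In-order visits the left subtree, then the node, then the right subtree.
At C: go left to T.
  At T: no left child.
  Visit T.
  At T: go right to E.
    At E: no left child.
    Visit E.
    At E: go right to D.
      At D: go left to S.
        At S: no left child.
        Visit S.
        At S: go right to A.
          At A: go left to N.
            N is a leaf — visit N.
          Visit A.
          At A: go right to Y.
            At Y: no left child.
            Visit Y.
            At Y: go right to Q.
              Q is a leaf — visit Q.
      Visit D.
      At D: no right child.
Visit C.
At C: no right child.
Full in-order sequence: T, E, S, N, A, Y, Q, D, C.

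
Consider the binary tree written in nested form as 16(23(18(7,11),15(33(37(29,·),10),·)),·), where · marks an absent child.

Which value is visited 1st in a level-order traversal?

Level-order visits nodes level by level from the root, left to right within each level.
Level 0: 16
Level 1: 23
Level 2: 18, 15
Level 3: 7, 11, 33
Level 4: 37, 10
Level 5: 29
Full level-order sequence: 16, 23, 18, 15, 7, 11, 33, 37, 10, 29.

16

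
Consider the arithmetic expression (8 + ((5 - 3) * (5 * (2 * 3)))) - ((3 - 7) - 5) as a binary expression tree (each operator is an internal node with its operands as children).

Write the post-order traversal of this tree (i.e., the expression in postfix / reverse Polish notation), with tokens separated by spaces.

8 5 3 - 5 2 3 * * * + 3 7 - 5 - -

Post-order on an expression tree gives postfix notation: for each operator, emit left operand, right operand, then the operator.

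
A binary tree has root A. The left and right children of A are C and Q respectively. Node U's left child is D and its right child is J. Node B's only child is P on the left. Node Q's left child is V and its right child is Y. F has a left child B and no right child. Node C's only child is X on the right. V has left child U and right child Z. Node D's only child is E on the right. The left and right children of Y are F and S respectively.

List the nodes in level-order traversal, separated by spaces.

Level-order visits nodes level by level from the root, left to right within each level.
Level 0: A
Level 1: C, Q
Level 2: X, V, Y
Level 3: U, Z, F, S
Level 4: D, J, B
Level 5: E, P

A C Q X V Y U Z F S D J B E P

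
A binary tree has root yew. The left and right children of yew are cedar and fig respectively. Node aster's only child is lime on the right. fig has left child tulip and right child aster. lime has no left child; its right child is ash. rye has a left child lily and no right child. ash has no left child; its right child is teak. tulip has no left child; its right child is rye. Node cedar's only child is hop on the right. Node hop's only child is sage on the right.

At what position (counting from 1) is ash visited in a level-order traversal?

11

Level-order visits nodes level by level from the root, left to right within each level.
Level 0: yew
Level 1: cedar, fig
Level 2: hop, tulip, aster
Level 3: sage, rye, lime
Level 4: lily, ash
Level 5: teak
Full level-order sequence: yew, cedar, fig, hop, tulip, aster, sage, rye, lime, lily, ash, teak.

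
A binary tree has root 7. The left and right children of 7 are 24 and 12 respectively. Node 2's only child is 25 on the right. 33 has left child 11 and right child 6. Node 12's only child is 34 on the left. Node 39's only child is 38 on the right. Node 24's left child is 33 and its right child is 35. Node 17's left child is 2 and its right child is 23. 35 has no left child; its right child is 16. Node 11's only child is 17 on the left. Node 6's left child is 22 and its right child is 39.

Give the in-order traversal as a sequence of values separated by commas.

In-order visits the left subtree, then the node, then the right subtree.
At 7: go left to 24.
  At 24: go left to 33.
    At 33: go left to 11.
      At 11: go left to 17.
        At 17: go left to 2.
          At 2: no left child.
          Visit 2.
          At 2: go right to 25.
            25 is a leaf — visit 25.
        Visit 17.
        At 17: go right to 23.
          23 is a leaf — visit 23.
      Visit 11.
      At 11: no right child.
    Visit 33.
    At 33: go right to 6.
      At 6: go left to 22.
        22 is a leaf — visit 22.
      Visit 6.
      At 6: go right to 39.
        At 39: no left child.
        Visit 39.
        At 39: go right to 38.
          38 is a leaf — visit 38.
  Visit 24.
  At 24: go right to 35.
    At 35: no left child.
    Visit 35.
    At 35: go right to 16.
      16 is a leaf — visit 16.
Visit 7.
At 7: go right to 12.
  At 12: go left to 34.
    34 is a leaf — visit 34.
  Visit 12.
  At 12: no right child.

2, 25, 17, 23, 11, 33, 22, 6, 39, 38, 24, 35, 16, 7, 34, 12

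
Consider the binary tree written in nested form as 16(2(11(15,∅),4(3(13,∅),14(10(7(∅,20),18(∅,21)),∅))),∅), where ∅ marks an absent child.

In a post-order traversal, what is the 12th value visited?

Post-order visits the left subtree, then the right subtree, then the node.
At 16: go left to 2.
  At 2: go left to 11.
    At 11: go left to 15.
      15 is a leaf — visit 15.
    At 11: no right child.
    Visit 11.
  At 2: go right to 4.
    At 4: go left to 3.
      At 3: go left to 13.
        13 is a leaf — visit 13.
      At 3: no right child.
      Visit 3.
    At 4: go right to 14.
      At 14: go left to 10.
        At 10: go left to 7.
          At 7: no left child.
          At 7: go right to 20.
            20 is a leaf — visit 20.
          Visit 7.
        At 10: go right to 18.
          At 18: no left child.
          At 18: go right to 21.
            21 is a leaf — visit 21.
          Visit 18.
        Visit 10.
      At 14: no right child.
      Visit 14.
    Visit 4.
  Visit 2.
At 16: no right child.
Visit 16.
Full post-order sequence: 15, 11, 13, 3, 20, 7, 21, 18, 10, 14, 4, 2, 16.

2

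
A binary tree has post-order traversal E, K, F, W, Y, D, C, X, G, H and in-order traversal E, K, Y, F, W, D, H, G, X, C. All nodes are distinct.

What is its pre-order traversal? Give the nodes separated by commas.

H, D, Y, K, E, W, F, G, X, C

The last element of post-order is the root; it splits in-order into left and right subtrees.
Root H: left subtree has 6 nodes {E, K, Y, F, W, D}, right has 3 {G, X, C}.
  Root D: left subtree has 5 nodes {E, K, Y, F, W}, right has 0 { }.
    Root Y: left subtree has 2 nodes {E, K}, right has 2 {F, W}.
      Root K: left subtree has 1 node {E}, right has 0 { }.
      Root W: left subtree has 1 node {F}, right has 0 { }.
  Root G: left subtree has 0 nodes { }, right has 2 {X, C}.
    Root X: left subtree has 0 nodes { }, right has 1 {C}.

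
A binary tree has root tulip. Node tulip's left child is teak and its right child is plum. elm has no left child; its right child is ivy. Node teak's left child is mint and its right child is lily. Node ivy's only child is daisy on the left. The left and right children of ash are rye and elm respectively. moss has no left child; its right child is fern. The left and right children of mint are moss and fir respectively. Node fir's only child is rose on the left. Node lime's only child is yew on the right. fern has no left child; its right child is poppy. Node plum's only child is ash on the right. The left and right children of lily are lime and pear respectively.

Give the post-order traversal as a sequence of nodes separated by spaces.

Post-order visits the left subtree, then the right subtree, then the node.
At tulip: go left to teak.
  At teak: go left to mint.
    At mint: go left to moss.
      At moss: no left child.
      At moss: go right to fern.
        At fern: no left child.
        At fern: go right to poppy.
          poppy is a leaf — visit poppy.
        Visit fern.
      Visit moss.
    At mint: go right to fir.
      At fir: go left to rose.
        rose is a leaf — visit rose.
      At fir: no right child.
      Visit fir.
    Visit mint.
  At teak: go right to lily.
    At lily: go left to lime.
      At lime: no left child.
      At lime: go right to yew.
        yew is a leaf — visit yew.
      Visit lime.
    At lily: go right to pear.
      pear is a leaf — visit pear.
    Visit lily.
  Visit teak.
At tulip: go right to plum.
  At plum: no left child.
  At plum: go right to ash.
    At ash: go left to rye.
      rye is a leaf — visit rye.
    At ash: go right to elm.
      At elm: no left child.
      At elm: go right to ivy.
        At ivy: go left to daisy.
          daisy is a leaf — visit daisy.
        At ivy: no right child.
        Visit ivy.
      Visit elm.
    Visit ash.
  Visit plum.
Visit tulip.

poppy fern moss rose fir mint yew lime pear lily teak rye daisy ivy elm ash plum tulip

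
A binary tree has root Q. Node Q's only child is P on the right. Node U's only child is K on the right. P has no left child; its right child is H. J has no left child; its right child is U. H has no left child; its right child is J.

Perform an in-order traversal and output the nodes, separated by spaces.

In-order visits the left subtree, then the node, then the right subtree.
At Q: no left child.
Visit Q.
At Q: go right to P.
  At P: no left child.
  Visit P.
  At P: go right to H.
    At H: no left child.
    Visit H.
    At H: go right to J.
      At J: no left child.
      Visit J.
      At J: go right to U.
        At U: no left child.
        Visit U.
        At U: go right to K.
          K is a leaf — visit K.

Q P H J U K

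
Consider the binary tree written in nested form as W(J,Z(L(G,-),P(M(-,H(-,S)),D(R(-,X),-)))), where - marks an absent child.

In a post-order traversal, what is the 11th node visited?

Z

Post-order visits the left subtree, then the right subtree, then the node.
At W: go left to J.
  J is a leaf — visit J.
At W: go right to Z.
  At Z: go left to L.
    At L: go left to G.
      G is a leaf — visit G.
    At L: no right child.
    Visit L.
  At Z: go right to P.
    At P: go left to M.
      At M: no left child.
      At M: go right to H.
        At H: no left child.
        At H: go right to S.
          S is a leaf — visit S.
        Visit H.
      Visit M.
    At P: go right to D.
      At D: go left to R.
        At R: no left child.
        At R: go right to X.
          X is a leaf — visit X.
        Visit R.
      At D: no right child.
      Visit D.
    Visit P.
  Visit Z.
Visit W.
Full post-order sequence: J, G, L, S, H, M, X, R, D, P, Z, W.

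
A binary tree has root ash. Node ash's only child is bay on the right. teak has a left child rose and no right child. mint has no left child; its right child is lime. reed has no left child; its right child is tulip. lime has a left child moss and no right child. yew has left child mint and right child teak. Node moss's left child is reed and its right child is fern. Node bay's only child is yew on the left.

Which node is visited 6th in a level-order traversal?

lime

Level-order visits nodes level by level from the root, left to right within each level.
Level 0: ash
Level 1: bay
Level 2: yew
Level 3: mint, teak
Level 4: lime, rose
Level 5: moss
Level 6: reed, fern
Level 7: tulip
Full level-order sequence: ash, bay, yew, mint, teak, lime, rose, moss, reed, fern, tulip.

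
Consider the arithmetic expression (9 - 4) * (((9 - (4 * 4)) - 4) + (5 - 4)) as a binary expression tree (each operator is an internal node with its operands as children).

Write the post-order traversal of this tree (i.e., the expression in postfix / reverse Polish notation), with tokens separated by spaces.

9 4 - 9 4 4 * - 4 - 5 4 - + *

Post-order on an expression tree gives postfix notation: for each operator, emit left operand, right operand, then the operator.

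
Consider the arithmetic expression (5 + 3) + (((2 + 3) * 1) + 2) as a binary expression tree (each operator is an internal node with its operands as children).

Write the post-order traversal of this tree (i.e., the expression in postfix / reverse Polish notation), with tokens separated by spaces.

5 3 + 2 3 + 1 * 2 + +

Post-order on an expression tree gives postfix notation: for each operator, emit left operand, right operand, then the operator.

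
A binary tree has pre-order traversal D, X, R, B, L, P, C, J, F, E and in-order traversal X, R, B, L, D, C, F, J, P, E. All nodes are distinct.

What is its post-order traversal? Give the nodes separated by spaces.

L B R X F J C E P D

The first element of pre-order is the root; it splits in-order into left and right subtrees.
Root D: left subtree has 4 nodes {X, R, B, L}, right has 5 {C, F, J, P, E}.
  Root X: left subtree has 0 nodes { }, right has 3 {R, B, L}.
    Root R: left subtree has 0 nodes { }, right has 2 {B, L}.
      Root B: left subtree has 0 nodes { }, right has 1 {L}.
  Root P: left subtree has 3 nodes {C, F, J}, right has 1 {E}.
    Root C: left subtree has 0 nodes { }, right has 2 {F, J}.
      Root J: left subtree has 1 node {F}, right has 0 { }.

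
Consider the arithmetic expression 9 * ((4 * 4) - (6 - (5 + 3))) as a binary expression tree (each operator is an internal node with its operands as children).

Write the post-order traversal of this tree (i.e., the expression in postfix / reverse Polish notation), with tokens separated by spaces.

9 4 4 * 6 5 3 + - - *

Post-order on an expression tree gives postfix notation: for each operator, emit left operand, right operand, then the operator.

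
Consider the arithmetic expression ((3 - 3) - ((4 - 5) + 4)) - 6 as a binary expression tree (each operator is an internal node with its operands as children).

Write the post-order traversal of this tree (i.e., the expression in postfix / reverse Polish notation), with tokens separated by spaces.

3 3 - 4 5 - 4 + - 6 -

Post-order on an expression tree gives postfix notation: for each operator, emit left operand, right operand, then the operator.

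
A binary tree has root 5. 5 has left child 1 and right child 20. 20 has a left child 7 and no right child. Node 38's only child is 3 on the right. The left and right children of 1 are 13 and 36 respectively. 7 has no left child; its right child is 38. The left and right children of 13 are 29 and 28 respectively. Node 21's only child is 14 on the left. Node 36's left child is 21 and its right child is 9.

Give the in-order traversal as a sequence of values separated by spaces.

29 13 28 1 14 21 36 9 5 7 38 3 20

In-order visits the left subtree, then the node, then the right subtree.
At 5: go left to 1.
  At 1: go left to 13.
    At 13: go left to 29.
      29 is a leaf — visit 29.
    Visit 13.
    At 13: go right to 28.
      28 is a leaf — visit 28.
  Visit 1.
  At 1: go right to 36.
    At 36: go left to 21.
      At 21: go left to 14.
        14 is a leaf — visit 14.
      Visit 21.
      At 21: no right child.
    Visit 36.
    At 36: go right to 9.
      9 is a leaf — visit 9.
Visit 5.
At 5: go right to 20.
  At 20: go left to 7.
    At 7: no left child.
    Visit 7.
    At 7: go right to 38.
      At 38: no left child.
      Visit 38.
      At 38: go right to 3.
        3 is a leaf — visit 3.
  Visit 20.
  At 20: no right child.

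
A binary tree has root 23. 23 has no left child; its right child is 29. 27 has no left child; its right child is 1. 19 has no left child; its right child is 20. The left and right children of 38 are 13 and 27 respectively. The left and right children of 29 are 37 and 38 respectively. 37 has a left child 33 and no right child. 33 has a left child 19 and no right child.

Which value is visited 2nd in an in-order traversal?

19

In-order visits the left subtree, then the node, then the right subtree.
At 23: no left child.
Visit 23.
At 23: go right to 29.
  At 29: go left to 37.
    At 37: go left to 33.
      At 33: go left to 19.
        At 19: no left child.
        Visit 19.
        At 19: go right to 20.
          20 is a leaf — visit 20.
      Visit 33.
      At 33: no right child.
    Visit 37.
    At 37: no right child.
  Visit 29.
  At 29: go right to 38.
    At 38: go left to 13.
      13 is a leaf — visit 13.
    Visit 38.
    At 38: go right to 27.
      At 27: no left child.
      Visit 27.
      At 27: go right to 1.
        1 is a leaf — visit 1.
Full in-order sequence: 23, 19, 20, 33, 37, 29, 13, 38, 27, 1.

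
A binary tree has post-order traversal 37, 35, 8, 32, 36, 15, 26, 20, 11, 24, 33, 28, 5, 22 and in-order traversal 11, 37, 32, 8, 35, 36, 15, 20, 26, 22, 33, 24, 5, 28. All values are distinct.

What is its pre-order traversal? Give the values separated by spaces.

22 11 20 15 36 32 37 8 35 26 5 33 24 28

The last element of post-order is the root; it splits in-order into left and right subtrees.
Root 22: left subtree has 9 nodes {11, 37, 32, 8, 35, 36, 15, 20, 26}, right has 4 {33, 24, 5, 28}.
  Root 11: left subtree has 0 nodes { }, right has 8 {37, 32, 8, 35, 36, 15, 20, 26}.
    Root 20: left subtree has 6 nodes {37, 32, 8, 35, 36, 15}, right has 1 {26}.
      Root 15: left subtree has 5 nodes {37, 32, 8, 35, 36}, right has 0 { }.
        Root 36: left subtree has 4 nodes {37, 32, 8, 35}, right has 0 { }.
          Root 32: left subtree has 1 node {37}, right has 2 {8, 35}.
            Root 8: left subtree has 0 nodes { }, right has 1 {35}.
  Root 5: left subtree has 2 nodes {33, 24}, right has 1 {28}.
    Root 33: left subtree has 0 nodes { }, right has 1 {24}.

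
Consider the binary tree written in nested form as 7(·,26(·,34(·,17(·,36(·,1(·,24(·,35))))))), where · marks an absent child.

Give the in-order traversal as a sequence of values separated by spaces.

In-order visits the left subtree, then the node, then the right subtree.
At 7: no left child.
Visit 7.
At 7: go right to 26.
  At 26: no left child.
  Visit 26.
  At 26: go right to 34.
    At 34: no left child.
    Visit 34.
    At 34: go right to 17.
      At 17: no left child.
      Visit 17.
      At 17: go right to 36.
        At 36: no left child.
        Visit 36.
        At 36: go right to 1.
          At 1: no left child.
          Visit 1.
          At 1: go right to 24.
            At 24: no left child.
            Visit 24.
            At 24: go right to 35.
              35 is a leaf — visit 35.

7 26 34 17 36 1 24 35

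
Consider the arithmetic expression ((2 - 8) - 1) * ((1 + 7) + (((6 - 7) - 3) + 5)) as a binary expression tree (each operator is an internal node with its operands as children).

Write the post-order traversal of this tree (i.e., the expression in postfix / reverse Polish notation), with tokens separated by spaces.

Post-order on an expression tree gives postfix notation: for each operator, emit left operand, right operand, then the operator.

2 8 - 1 - 1 7 + 6 7 - 3 - 5 + + *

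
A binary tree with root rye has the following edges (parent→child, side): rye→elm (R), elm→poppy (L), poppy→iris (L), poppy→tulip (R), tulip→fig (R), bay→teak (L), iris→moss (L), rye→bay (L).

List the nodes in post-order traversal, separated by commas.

Post-order visits the left subtree, then the right subtree, then the node.
At rye: go left to bay.
  At bay: go left to teak.
    teak is a leaf — visit teak.
  At bay: no right child.
  Visit bay.
At rye: go right to elm.
  At elm: go left to poppy.
    At poppy: go left to iris.
      At iris: go left to moss.
        moss is a leaf — visit moss.
      At iris: no right child.
      Visit iris.
    At poppy: go right to tulip.
      At tulip: no left child.
      At tulip: go right to fig.
        fig is a leaf — visit fig.
      Visit tulip.
    Visit poppy.
  At elm: no right child.
  Visit elm.
Visit rye.

teak, bay, moss, iris, fig, tulip, poppy, elm, rye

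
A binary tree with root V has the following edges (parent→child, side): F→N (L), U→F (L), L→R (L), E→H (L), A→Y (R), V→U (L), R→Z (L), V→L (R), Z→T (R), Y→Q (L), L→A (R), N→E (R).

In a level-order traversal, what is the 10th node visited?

E

Level-order visits nodes level by level from the root, left to right within each level.
Level 0: V
Level 1: U, L
Level 2: F, R, A
Level 3: N, Z, Y
Level 4: E, T, Q
Level 5: H
Full level-order sequence: V, U, L, F, R, A, N, Z, Y, E, T, Q, H.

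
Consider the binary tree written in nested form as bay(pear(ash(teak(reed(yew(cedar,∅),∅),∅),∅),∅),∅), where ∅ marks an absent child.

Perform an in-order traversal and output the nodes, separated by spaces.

In-order visits the left subtree, then the node, then the right subtree.
At bay: go left to pear.
  At pear: go left to ash.
    At ash: go left to teak.
      At teak: go left to reed.
        At reed: go left to yew.
          At yew: go left to cedar.
            cedar is a leaf — visit cedar.
          Visit yew.
          At yew: no right child.
        Visit reed.
        At reed: no right child.
      Visit teak.
      At teak: no right child.
    Visit ash.
    At ash: no right child.
  Visit pear.
  At pear: no right child.
Visit bay.
At bay: no right child.

cedar yew reed teak ash pear bay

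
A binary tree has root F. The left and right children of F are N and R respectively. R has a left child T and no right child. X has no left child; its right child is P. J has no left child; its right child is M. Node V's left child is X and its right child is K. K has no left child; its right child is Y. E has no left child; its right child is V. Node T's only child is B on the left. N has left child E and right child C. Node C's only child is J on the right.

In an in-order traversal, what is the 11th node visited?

In-order visits the left subtree, then the node, then the right subtree.
At F: go left to N.
  At N: go left to E.
    At E: no left child.
    Visit E.
    At E: go right to V.
      At V: go left to X.
        At X: no left child.
        Visit X.
        At X: go right to P.
          P is a leaf — visit P.
      Visit V.
      At V: go right to K.
        At K: no left child.
        Visit K.
        At K: go right to Y.
          Y is a leaf — visit Y.
  Visit N.
  At N: go right to C.
    At C: no left child.
    Visit C.
    At C: go right to J.
      At J: no left child.
      Visit J.
      At J: go right to M.
        M is a leaf — visit M.
Visit F.
At F: go right to R.
  At R: go left to T.
    At T: go left to B.
      B is a leaf — visit B.
    Visit T.
    At T: no right child.
  Visit R.
  At R: no right child.
Full in-order sequence: E, X, P, V, K, Y, N, C, J, M, F, B, T, R.

F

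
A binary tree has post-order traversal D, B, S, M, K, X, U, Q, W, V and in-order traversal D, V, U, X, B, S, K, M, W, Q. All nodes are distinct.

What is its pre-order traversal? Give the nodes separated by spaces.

V D W U X K S B M Q

The last element of post-order is the root; it splits in-order into left and right subtrees.
Root V: left subtree has 1 node {D}, right has 8 {U, X, B, S, K, M, W, Q}.
  Root W: left subtree has 6 nodes {U, X, B, S, K, M}, right has 1 {Q}.
    Root U: left subtree has 0 nodes { }, right has 5 {X, B, S, K, M}.
      Root X: left subtree has 0 nodes { }, right has 4 {B, S, K, M}.
        Root K: left subtree has 2 nodes {B, S}, right has 1 {M}.
          Root S: left subtree has 1 node {B}, right has 0 { }.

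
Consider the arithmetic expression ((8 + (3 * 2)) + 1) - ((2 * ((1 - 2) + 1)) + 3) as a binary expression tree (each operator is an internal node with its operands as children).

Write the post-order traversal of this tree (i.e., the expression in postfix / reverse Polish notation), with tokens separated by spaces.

Post-order on an expression tree gives postfix notation: for each operator, emit left operand, right operand, then the operator.

8 3 2 * + 1 + 2 1 2 - 1 + * 3 + -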